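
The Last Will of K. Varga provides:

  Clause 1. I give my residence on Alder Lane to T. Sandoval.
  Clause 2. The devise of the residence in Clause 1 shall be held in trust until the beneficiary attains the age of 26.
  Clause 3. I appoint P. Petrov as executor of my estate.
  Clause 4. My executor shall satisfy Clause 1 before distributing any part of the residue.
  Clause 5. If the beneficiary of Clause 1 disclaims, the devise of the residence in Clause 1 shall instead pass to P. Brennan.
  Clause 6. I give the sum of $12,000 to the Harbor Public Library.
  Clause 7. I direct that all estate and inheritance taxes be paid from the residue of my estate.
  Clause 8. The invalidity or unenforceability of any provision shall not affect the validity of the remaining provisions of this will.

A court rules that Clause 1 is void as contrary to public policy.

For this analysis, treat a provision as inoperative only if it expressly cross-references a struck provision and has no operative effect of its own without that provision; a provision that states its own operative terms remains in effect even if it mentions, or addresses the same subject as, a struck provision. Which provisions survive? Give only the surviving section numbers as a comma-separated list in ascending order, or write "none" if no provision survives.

3, 6, 7, 8

Clause 1 is struck. Clause 2 operates only by reference to Clause 1, so it falls with Clause 1. Clause 4 has no operative effect of its own apart from Clause 1 and is therefore inoperative. The only function of Clause 5 is the alternative disposition for Clause 1, so it cannot stand once Clause 1 is removed. Under the severability clause in Clause 8, the remaining provisions continue in force. Clause 3, Clause 6, Clause 7, and Clause 8 remain in effect.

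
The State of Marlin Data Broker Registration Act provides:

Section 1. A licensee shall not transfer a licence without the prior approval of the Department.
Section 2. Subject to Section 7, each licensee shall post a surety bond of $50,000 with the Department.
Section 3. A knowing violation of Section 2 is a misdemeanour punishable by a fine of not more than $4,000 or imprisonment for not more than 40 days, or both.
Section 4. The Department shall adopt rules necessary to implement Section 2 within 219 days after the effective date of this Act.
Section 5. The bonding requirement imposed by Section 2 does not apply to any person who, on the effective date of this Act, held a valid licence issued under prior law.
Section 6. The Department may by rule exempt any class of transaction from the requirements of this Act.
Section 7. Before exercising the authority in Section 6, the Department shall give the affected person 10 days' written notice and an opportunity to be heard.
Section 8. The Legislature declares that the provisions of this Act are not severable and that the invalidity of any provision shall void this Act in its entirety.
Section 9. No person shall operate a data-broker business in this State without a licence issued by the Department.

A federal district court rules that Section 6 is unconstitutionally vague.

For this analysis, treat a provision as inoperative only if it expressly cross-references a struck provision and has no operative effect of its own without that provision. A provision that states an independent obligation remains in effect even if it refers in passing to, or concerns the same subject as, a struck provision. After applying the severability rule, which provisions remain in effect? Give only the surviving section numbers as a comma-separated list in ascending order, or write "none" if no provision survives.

none

Section 6 is struck. Section 7 operates only by reference to Section 6, so it falls with Section 6. Section 8 provides that the Act is not severable, so the invalidity of any one provision voids the entire Act. No provision of the Act survives.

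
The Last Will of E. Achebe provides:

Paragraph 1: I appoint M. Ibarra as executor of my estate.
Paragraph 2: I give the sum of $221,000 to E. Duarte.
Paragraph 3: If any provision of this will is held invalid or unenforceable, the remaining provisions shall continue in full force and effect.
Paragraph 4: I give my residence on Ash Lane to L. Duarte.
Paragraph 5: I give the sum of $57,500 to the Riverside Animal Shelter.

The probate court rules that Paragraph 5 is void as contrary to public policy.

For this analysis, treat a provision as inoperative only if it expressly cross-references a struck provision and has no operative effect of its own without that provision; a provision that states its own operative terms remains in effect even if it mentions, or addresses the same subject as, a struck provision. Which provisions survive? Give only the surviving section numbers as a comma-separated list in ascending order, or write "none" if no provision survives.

1, 2, 3, 4

Paragraph 5 is struck. Nothing else in the will is defined by reference to Paragraph 5. Under the severability clause in Paragraph 3, the remaining provisions continue in force. That leaves Paragraph 1, Paragraph 2, Paragraph 3, and Paragraph 4 in effect.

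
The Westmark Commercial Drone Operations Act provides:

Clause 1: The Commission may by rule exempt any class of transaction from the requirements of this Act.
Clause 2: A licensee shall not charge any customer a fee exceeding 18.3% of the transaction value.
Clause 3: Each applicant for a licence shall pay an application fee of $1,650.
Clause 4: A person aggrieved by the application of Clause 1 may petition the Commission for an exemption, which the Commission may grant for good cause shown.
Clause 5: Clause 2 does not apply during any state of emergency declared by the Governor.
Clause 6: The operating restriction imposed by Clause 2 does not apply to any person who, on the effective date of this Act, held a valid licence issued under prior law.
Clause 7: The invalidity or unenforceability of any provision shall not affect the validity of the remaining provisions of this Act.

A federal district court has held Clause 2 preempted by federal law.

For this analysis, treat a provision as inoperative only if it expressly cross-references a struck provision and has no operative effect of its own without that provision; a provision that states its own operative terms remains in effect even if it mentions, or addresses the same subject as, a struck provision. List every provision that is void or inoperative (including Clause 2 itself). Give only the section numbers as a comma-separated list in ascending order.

2, 5, 6

Clause 2 is struck. Clause 5 merely fixes the emergency suspension of Clause 2; with Clause 2 gone it has nothing to operate on and falls away. Clause 6 merely fixes the grandfather exemption from Clause 2; with Clause 2 gone it has nothing to operate on and falls away. Clause 7 is a severability clause and preserves every provision that can still be given independent effect. That leaves Clause 1, Clause 3, Clause 4, and Clause 7 in effect.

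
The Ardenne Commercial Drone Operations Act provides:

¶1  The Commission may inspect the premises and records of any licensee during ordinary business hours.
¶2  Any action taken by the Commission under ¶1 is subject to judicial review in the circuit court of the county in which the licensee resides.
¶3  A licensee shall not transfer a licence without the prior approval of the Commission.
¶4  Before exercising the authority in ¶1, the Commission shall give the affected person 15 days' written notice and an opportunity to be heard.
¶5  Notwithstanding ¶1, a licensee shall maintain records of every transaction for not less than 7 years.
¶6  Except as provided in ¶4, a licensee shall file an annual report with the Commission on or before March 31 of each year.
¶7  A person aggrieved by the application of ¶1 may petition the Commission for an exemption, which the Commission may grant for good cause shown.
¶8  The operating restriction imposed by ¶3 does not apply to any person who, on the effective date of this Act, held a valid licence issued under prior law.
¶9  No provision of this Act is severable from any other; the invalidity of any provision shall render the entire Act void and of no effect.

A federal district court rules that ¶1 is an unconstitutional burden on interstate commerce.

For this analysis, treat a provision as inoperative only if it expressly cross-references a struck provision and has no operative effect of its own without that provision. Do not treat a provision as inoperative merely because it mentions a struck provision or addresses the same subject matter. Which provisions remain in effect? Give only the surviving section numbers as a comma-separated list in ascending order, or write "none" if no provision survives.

¶1 is struck. ¶2 has no operative effect of its own apart from ¶1 and is therefore inoperative. ¶4 merely fixes the notice-and-hearing requirement for ¶1; with ¶1 gone it has nothing to operate on and falls away. The only function of ¶7 is the exemption procedure for ¶1, so it cannot stand once ¶1 is removed. ¶9 provides that the Act is not severable, so the invalidity of any one provision voids the entire Act. No provision of the Act survives.

none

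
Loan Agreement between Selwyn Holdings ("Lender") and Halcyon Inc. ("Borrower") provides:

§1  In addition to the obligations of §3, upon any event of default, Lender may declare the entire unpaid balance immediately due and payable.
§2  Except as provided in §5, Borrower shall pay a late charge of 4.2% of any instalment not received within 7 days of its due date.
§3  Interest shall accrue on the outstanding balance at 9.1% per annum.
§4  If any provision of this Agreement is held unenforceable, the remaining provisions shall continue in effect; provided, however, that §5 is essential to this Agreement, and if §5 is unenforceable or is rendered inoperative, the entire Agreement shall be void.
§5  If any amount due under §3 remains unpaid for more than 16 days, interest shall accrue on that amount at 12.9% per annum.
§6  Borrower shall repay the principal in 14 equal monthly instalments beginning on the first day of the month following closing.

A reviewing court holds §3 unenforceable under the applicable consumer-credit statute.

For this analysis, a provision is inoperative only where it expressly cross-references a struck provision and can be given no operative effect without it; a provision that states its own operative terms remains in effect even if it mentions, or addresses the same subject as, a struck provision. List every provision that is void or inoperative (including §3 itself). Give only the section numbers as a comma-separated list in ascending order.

§3 is struck. §5 operates only by reference to §3, so it falls with §3. §4 makes §5 an essential term, and §5 has been rendered inoperative by the cascade; under §4, the entire Agreement is therefore void. No provision of the Agreement survives.

1, 2, 3, 4, 5, 6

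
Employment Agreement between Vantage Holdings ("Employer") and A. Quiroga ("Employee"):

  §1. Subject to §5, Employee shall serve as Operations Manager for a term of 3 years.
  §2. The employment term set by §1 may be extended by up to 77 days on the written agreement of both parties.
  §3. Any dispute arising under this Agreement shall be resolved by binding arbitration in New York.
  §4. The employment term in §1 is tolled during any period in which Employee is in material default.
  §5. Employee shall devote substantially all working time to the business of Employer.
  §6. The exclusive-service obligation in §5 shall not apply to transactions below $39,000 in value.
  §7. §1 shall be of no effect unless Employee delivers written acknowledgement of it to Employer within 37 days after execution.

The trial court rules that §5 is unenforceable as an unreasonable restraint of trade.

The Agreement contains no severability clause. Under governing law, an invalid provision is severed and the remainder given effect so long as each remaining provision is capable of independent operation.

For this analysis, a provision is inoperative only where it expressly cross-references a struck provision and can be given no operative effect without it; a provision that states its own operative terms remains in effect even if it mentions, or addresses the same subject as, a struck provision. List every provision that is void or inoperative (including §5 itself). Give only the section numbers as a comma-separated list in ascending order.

§5 is struck. §6 does nothing except set the carve-out from the exclusive-service obligation by reference to §5; with §5 gone it has no independent effect and is inoperative. §1 mentions §5 but its own obligation stands independently of §5, so §1 is not affected. With no severability clause, the stated default rule severs what cannot stand and enforces each remaining provision that can operate on its own. The provisions still in force are §1, §2, §3, §4, and §7.

5, 6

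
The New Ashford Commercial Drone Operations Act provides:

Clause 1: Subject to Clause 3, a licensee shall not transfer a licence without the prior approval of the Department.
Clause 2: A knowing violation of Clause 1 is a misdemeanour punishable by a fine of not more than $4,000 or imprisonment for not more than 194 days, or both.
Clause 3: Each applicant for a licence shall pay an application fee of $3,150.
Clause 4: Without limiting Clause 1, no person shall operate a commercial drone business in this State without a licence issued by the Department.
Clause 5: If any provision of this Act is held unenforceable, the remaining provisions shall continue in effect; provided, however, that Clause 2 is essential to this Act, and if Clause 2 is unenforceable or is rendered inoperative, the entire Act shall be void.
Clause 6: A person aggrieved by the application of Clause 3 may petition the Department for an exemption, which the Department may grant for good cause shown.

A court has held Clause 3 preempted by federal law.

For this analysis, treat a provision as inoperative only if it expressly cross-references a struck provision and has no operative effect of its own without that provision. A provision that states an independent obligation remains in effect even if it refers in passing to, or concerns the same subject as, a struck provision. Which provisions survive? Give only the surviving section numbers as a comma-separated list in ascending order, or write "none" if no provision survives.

1, 2, 4, 5

Clause 3 is struck. The only function of Clause 6 is the exemption procedure for Clause 3, so it cannot stand once Clause 3 is removed. Clause 1 mentions Clause 3 but its own obligation stands independently of Clause 3, so Clause 1 is not affected. Clause 5 makes Clause 2 an essential term, but Clause 2 is unaffected, so the severability proviso in Clause 5 preserves the remaining provisions. That leaves Clause 1, Clause 2, Clause 4, and Clause 5 in effect.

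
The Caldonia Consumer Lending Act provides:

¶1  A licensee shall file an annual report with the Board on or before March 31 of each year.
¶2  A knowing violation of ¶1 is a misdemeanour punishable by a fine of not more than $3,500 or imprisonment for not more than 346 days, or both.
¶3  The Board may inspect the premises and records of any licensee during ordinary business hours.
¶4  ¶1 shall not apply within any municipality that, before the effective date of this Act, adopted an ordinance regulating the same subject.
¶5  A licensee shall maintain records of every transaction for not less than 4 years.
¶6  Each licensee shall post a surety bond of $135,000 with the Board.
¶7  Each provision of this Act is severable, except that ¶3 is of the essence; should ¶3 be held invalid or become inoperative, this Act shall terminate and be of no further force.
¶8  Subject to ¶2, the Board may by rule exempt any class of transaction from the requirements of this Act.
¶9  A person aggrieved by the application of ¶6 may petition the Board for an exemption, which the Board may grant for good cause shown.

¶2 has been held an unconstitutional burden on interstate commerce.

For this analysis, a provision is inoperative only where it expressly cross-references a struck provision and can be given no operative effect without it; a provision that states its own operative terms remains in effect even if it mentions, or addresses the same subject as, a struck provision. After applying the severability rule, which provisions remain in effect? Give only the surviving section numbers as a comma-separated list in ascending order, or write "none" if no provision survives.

¶2 is struck. Although ¶8 refers to ¶2, its operative terms do not depend on ¶2, so it remains in effect. No other provision's operative terms depend on ¶2. ¶7 makes ¶3 an essential term, but ¶3 is unaffected, so the severability proviso in ¶7 preserves the remaining provisions. That leaves ¶1, ¶3, ¶4, ¶5, ¶6, ¶7, ¶8, and ¶9 in effect.

1, 3, 4, 5, 6, 7, 8, 9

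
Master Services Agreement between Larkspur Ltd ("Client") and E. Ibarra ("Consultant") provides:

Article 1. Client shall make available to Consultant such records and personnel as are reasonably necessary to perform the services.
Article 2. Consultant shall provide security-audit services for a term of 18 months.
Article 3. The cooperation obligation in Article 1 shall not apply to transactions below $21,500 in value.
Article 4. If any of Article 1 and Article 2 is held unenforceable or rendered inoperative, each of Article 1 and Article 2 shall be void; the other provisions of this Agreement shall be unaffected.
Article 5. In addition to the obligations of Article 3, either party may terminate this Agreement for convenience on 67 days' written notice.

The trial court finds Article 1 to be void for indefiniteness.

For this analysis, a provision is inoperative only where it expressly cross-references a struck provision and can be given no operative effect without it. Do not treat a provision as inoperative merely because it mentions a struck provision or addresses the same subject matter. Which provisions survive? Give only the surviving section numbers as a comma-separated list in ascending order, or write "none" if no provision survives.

Article 1 is struck. The whole of Article 3 is the carve-out from the cooperation obligation, defined by reference to Article 1, so Article 3 cannot stand once Article 1 is removed. Although Article 5 refers to Article 3, its operative terms do not depend on Article 3, so it remains in effect. Article 4 declares Article 1 and Article 2 mutually dependent; since one of them has fallen, all of them are of no effect. That brings down Article 2 as well. The remainder continues in force under Article 4. That leaves Article 4 and Article 5 in effect.

4, 5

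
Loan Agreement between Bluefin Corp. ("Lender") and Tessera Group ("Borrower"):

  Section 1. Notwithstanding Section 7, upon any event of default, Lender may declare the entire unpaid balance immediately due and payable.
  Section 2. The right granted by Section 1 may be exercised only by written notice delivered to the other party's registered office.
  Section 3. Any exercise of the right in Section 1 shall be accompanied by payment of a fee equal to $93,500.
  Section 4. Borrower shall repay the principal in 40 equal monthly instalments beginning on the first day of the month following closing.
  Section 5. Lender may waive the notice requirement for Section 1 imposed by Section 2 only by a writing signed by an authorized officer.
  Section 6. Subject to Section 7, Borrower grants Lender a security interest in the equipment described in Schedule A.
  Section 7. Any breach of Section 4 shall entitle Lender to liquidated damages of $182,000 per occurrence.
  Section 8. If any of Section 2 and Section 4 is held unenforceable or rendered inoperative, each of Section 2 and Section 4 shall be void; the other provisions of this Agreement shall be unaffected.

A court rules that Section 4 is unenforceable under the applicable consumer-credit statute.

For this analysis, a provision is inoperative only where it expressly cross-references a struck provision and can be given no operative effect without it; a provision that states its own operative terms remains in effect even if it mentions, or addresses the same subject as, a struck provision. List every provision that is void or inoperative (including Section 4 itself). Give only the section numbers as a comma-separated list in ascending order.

2, 4, 5, 7

Section 4 is struck. Section 7 does nothing except set the liquidated-damages amount by reference to Section 4; with Section 4 gone it has no independent effect and is inoperative. Section 1 mentions Section 7 but its own obligation stands independently of Section 7, so Section 1 is not affected. Although Section 6 refers to Section 7, its operative terms do not depend on Section 7, so it remains in effect. Section 8 declares Section 2 and Section 4 mutually dependent; since one of them has fallen, all of them are of no effect. That brings down Section 2 as well. Section 5 in turn depends solely on a provision now struck and likewise falls. The remainder continues in force under Section 8. That leaves Section 1, Section 3, Section 6, and Section 8 in effect.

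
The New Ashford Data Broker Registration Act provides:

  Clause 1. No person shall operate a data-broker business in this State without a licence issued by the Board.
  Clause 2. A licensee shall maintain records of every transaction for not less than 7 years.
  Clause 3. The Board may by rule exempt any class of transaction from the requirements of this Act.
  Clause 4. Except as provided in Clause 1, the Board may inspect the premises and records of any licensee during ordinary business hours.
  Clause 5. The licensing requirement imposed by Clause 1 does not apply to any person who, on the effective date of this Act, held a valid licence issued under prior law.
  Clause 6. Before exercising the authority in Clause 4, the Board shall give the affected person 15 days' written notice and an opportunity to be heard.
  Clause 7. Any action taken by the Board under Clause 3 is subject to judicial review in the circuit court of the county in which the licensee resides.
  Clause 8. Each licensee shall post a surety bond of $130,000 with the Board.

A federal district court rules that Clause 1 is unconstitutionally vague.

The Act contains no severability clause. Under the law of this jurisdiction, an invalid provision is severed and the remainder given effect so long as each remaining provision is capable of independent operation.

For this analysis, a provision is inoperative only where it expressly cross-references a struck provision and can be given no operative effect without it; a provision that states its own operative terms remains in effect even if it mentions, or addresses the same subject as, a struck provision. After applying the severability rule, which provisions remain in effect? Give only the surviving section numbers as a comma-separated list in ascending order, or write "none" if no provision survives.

2, 3, 4, 6, 7, 8

Clause 1 is struck. Clause 5 has no operative effect of its own apart from Clause 1 and is therefore inoperative. Clause 4 mentions Clause 1 but its own obligation stands independently of Clause 1, so Clause 4 is not affected. Under the stated default rule, only provisions that cannot operate independently fall away; the rest are enforced. Clause 2, Clause 3, Clause 4, Clause 6, Clause 7, and Clause 8 remain in effect.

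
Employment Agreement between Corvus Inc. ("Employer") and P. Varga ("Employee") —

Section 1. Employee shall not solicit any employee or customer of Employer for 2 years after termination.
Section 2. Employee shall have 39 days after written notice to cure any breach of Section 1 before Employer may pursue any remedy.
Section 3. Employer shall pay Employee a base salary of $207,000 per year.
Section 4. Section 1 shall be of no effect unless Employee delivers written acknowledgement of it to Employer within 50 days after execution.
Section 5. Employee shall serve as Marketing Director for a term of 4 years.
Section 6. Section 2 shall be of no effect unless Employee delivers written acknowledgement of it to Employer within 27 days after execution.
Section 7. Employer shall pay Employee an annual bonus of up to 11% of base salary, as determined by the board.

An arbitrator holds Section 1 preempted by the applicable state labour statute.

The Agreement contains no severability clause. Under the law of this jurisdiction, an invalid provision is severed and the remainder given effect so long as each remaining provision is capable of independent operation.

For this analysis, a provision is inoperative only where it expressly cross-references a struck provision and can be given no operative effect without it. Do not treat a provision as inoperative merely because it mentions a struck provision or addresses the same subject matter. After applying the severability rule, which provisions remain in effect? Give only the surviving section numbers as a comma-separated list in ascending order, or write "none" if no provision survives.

3, 5, 7

Section 1 is struck. Section 2 has no operative effect of its own apart from Section 1 and is therefore inoperative. Section 4 has no operative effect of its own apart from Section 1 and is therefore inoperative. Section 6 operates only by reference to Section 2, so it falls with Section 2. With no severability clause, the stated default rule severs what cannot stand and enforces each remaining provision that can operate on its own. That leaves Section 3, Section 5, and Section 7 in effect.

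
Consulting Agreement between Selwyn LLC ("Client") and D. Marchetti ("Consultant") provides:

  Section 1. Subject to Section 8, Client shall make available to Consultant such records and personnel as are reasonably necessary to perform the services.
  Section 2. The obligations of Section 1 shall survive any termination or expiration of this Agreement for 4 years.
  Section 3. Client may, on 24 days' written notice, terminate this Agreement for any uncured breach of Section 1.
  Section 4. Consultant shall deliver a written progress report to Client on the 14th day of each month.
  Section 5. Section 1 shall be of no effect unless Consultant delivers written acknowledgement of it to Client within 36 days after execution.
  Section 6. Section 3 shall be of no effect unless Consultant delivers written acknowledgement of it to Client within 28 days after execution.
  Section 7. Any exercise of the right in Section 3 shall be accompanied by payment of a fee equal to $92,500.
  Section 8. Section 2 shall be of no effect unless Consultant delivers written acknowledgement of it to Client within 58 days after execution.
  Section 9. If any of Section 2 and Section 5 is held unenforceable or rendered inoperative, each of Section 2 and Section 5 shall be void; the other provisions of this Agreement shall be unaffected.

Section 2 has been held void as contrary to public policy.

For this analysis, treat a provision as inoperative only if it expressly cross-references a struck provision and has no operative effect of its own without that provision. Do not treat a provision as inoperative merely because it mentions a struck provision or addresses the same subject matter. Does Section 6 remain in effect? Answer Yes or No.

Section 2 is struck. The only function of Section 8 is the acknowledgement condition for Section 2, so it cannot stand once Section 2 is removed. Although Section 1 refers to Section 8, its operative terms do not depend on Section 8, so it remains in effect. Section 9 declares Section 2 and Section 5 mutually dependent; since one of them has fallen, all of them are of no effect. That brings down Section 5 as well. The remainder continues in force under Section 9. Section 1, Section 3, Section 4, Section 6, Section 7, and Section 9 remain in effect. Section 6 is among the surviving provisions, so the answer is yes.

Yes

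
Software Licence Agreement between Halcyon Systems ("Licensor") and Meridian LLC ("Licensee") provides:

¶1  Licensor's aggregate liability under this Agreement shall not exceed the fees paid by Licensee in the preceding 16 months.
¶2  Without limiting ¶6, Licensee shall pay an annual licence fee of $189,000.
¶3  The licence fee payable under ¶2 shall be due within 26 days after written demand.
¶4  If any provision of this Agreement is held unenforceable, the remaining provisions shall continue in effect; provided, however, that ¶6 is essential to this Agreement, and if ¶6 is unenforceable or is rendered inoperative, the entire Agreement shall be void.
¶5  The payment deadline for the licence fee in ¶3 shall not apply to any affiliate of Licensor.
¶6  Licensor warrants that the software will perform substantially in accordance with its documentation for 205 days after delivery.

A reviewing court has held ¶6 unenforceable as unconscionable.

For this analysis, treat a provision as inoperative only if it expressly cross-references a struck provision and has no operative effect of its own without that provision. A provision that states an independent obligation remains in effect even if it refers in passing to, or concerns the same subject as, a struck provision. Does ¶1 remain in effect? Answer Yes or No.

No

¶6 is struck. No other provision's operative terms depend on ¶6. ¶4 makes ¶6 an essential term, and ¶6 is the provision held invalid; under ¶4, the entire Agreement is therefore void. No provision of the Agreement survives. ¶1 is among the inoperative provisions, so the answer is no.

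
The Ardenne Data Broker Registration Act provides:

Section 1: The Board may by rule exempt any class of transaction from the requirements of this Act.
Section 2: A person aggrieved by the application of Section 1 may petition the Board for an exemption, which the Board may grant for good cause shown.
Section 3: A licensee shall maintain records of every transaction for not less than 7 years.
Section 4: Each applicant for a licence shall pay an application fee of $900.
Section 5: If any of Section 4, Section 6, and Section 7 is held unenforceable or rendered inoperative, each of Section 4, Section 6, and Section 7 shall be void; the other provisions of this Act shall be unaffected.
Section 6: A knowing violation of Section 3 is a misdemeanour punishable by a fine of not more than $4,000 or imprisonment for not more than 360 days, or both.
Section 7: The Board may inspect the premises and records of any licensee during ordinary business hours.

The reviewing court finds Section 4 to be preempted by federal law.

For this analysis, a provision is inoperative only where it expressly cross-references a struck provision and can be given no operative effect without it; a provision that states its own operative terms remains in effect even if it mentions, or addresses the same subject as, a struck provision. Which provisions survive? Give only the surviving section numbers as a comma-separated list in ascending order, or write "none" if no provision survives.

1, 2, 3, 5

Section 4 is struck. No other provision's operative terms depend on Section 4. Section 5 declares Section 4, Section 6, and Section 7 mutually dependent; since one of them has fallen, all of them are of no effect. That brings down Section 6 and Section 7 as well. The remainder continues in force under Section 5. Section 1, Section 2, Section 3, and Section 5 remain in effect.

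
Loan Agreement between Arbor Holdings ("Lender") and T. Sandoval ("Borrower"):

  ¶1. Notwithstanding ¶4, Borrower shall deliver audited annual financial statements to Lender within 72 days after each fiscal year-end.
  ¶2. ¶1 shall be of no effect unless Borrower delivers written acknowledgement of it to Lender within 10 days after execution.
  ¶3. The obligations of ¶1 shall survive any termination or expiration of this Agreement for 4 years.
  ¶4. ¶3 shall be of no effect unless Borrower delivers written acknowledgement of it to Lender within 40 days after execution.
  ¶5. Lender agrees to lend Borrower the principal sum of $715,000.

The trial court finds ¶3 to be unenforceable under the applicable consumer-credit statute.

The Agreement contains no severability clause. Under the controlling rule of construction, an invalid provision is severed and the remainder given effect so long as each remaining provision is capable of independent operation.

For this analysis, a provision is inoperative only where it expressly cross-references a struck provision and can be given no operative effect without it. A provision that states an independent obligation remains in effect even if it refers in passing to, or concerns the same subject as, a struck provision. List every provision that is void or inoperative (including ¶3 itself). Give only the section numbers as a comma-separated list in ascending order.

3, 4

¶3 is struck. The only function of ¶4 is the acknowledgement condition for ¶3, so it cannot stand once ¶3 is removed. Although ¶1 refers to ¶4, its operative terms do not depend on ¶4, so it remains in effect. Under the stated default rule, only provisions that cannot operate independently fall away; the rest are enforced. The provisions still in force are ¶1, ¶2, and ¶5.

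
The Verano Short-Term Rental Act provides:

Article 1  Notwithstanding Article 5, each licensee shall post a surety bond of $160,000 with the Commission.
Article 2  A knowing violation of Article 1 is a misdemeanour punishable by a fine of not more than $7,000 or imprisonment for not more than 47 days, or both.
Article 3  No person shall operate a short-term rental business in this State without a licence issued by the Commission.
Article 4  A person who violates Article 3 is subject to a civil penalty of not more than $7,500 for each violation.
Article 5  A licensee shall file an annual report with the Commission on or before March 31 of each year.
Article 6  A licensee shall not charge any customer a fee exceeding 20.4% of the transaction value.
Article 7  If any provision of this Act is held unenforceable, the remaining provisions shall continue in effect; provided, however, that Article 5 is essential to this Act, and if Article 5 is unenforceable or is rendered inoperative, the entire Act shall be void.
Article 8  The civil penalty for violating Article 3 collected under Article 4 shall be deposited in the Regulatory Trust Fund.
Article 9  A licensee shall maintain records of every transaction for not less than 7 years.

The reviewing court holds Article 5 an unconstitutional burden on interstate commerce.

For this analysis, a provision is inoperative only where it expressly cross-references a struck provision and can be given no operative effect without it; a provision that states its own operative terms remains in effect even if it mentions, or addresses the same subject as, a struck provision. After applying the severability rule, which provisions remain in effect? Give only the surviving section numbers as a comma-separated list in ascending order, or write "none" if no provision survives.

Article 5 is struck. No other provision's operative terms depend on Article 5. Article 7 makes Article 5 an essential term, and Article 5 is the provision held invalid; under Article 7, the entire Act is therefore void. No provision of the Act survives.

none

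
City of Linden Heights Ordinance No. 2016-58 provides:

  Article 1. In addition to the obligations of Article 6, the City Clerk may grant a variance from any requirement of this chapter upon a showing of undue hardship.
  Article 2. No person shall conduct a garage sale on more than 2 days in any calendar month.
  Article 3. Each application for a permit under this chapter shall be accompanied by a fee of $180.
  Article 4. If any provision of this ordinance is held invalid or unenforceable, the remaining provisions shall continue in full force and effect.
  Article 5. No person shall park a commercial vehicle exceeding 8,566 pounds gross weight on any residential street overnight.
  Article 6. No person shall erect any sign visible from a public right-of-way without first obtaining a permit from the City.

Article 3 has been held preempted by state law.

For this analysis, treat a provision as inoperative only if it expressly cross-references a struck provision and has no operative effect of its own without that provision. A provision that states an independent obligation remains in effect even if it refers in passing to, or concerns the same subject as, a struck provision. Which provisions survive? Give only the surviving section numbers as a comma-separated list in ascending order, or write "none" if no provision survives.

Article 3 is struck. No other provision's operative terms depend on Article 3. Under the severability clause in Article 4, the remaining provisions continue in force. That leaves Article 1, Article 2, Article 4, Article 5, and Article 6 in effect.

1, 2, 4, 5, 6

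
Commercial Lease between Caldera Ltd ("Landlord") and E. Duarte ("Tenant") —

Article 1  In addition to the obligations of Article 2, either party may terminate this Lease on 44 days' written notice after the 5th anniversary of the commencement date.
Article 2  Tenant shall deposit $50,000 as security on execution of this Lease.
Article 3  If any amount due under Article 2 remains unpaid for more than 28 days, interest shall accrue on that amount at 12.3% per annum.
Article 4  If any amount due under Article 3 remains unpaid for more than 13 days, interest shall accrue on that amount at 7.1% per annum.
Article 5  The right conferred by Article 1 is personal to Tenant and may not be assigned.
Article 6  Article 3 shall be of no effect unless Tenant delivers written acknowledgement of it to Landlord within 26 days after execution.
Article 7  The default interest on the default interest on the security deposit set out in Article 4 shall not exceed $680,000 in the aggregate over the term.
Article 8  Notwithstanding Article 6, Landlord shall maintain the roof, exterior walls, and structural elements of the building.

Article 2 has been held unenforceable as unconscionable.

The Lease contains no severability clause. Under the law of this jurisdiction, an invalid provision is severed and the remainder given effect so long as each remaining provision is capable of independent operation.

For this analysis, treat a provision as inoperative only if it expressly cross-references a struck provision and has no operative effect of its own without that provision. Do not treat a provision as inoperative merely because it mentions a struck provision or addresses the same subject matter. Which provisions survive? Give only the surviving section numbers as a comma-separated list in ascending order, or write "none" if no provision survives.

1, 5, 8

Article 2 is struck. Article 3 has no operative effect of its own apart from Article 2 and is therefore inoperative. Article 4 has no operative effect of its own apart from Article 3 and is therefore inoperative. Article 6 has no operative effect of its own apart from Article 3 and is therefore inoperative. Article 7 has no operative effect of its own apart from Article 4 and is therefore inoperative. Article 8 mentions Article 6 but its own obligation stands independently of Article 6, so Article 8 is not affected. Although Article 1 refers to Article 2, its operative terms do not depend on Article 2, so it remains in effect. Under the stated default rule, only provisions that cannot operate independently fall away; the rest are enforced. The provisions still in force are Article 1, Article 5, and Article 8.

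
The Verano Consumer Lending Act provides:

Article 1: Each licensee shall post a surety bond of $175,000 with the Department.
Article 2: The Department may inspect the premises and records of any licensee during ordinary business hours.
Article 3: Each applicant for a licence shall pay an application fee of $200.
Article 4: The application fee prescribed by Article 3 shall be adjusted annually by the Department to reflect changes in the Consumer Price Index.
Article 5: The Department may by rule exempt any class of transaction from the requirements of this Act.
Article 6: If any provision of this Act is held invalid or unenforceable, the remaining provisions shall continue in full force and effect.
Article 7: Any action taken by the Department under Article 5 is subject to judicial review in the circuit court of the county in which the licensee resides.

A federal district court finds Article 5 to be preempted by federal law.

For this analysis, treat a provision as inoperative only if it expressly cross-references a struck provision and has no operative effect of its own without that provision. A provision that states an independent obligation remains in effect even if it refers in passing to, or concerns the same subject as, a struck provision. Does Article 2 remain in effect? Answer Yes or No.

Article 5 is struck. Article 7 merely fixes the judicial-review right for Article 5; with Article 5 gone it has nothing to operate on and falls away. Under the severability clause in Article 6, the remaining provisions continue in force. The provisions still in force are Article 1, Article 2, Article 3, Article 4, and Article 6. Article 2 is among the surviving provisions, so the answer is yes.

Yes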